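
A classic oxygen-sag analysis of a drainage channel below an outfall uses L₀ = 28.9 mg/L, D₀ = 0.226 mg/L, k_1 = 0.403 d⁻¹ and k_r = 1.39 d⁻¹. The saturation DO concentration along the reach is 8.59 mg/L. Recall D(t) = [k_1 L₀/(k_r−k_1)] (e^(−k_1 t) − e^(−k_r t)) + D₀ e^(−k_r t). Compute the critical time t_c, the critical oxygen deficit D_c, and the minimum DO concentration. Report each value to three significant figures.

t_c ≈ 1.23 d; D_c ≈ 5.09 mg/L; min DO ≈ 3.50 mg/L

t_c = [1/(k_r−k_1)] ln[(k_r/k_1)(1 − D₀(k_r−k_1)/(k_1 L₀))]
= [1/(1.39−0.403)] ln[(1.39/0.403)(1 − 0.226×0.9870/(0.403×28.9))]
= (1/0.9870) ln[3.449 × 0.9808] = 1.013 × ln(3.383) = 1.013 × 1.219 = 1.235 d.
D_c = (k_1/k_r) L₀ e^(−k_1 t_c) = (0.403/1.39) × 28.9 × e^(−0.403×1.235) = 0.2899 × 28.9 × 0.6080 = 5.094 mg/L.
Minimum DO = C_s − D_c = 8.59 − 5.094 = 3.496 mg/L.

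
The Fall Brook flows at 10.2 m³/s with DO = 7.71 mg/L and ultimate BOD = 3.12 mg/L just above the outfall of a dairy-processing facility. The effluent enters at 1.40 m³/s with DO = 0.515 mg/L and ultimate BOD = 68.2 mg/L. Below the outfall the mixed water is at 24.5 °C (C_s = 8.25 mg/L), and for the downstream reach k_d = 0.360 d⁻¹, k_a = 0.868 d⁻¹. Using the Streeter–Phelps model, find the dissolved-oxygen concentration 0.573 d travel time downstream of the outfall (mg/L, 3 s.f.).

Mixed DO = (10.2×7.71 + 1.40×0.515)/(10.2+1.40) = 79.36/11.60 = 6.842 mg/L.
Mixed L₀ = (10.2×3.12 + 1.40×68.2)/(11.60) = 127.3/11.60 = 10.97 mg/L.
Initial deficit D₀ = C_s − DO₀ = 8.25 − 6.842 = 1.408 mg/L.
D(0.573) = [0.360×10.97/(0.868−0.360)](e^(−0.360×0.573) − e^(−0.868×0.573)) + 1.408 e^(−0.868×0.573)
= 7.777 × (0.8136 − 0.6081) + 1.408 × 0.6081 = 2.454 mg/L.
DO = 8.25 − 2.454 = 5.796 mg/L.

DO ≈ 5.80 mg/L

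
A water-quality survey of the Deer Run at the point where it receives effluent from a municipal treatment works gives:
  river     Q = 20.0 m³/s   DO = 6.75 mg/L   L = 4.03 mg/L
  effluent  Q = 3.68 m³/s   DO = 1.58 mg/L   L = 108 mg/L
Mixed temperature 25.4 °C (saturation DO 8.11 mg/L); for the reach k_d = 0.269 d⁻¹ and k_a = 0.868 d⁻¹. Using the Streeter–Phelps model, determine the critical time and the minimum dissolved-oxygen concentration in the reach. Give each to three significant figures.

t_c ≈ 1.50 d; minimum DO ≈ 3.93 mg/L

Mixed DO = (20.0×6.75 + 3.68×1.58)/(20.0+3.68) = 140.8/23.68 = 5.947 mg/L.
Mixed L₀ = (20.0×4.03 + 3.68×108)/(23.68) = 478.0/23.68 = 20.19 mg/L.
Initial deficit D₀ = C_s − DO₀ = 8.11 − 5.947 = 2.163 mg/L.
t_c = (1/0.5990) ln[(0.868/0.269)(1 − 2.163×0.5990/(0.269×20.19))] = 1.669 × ln(2.457) = 1.501 d.
D_c = (0.269/0.868) × 20.19 × e^(−0.269×1.501) = 0.3099 × 20.19 × 0.6679 = 4.178 mg/L.
Minimum DO = 8.11 − 4.178 = 3.932 mg/L.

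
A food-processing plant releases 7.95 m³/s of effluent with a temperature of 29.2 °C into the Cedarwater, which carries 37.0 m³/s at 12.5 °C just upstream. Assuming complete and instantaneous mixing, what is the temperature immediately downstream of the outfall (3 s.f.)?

15.5 °C

Flow-weighted mixing: C = (Q_r C_r + Q_w C_w)/(Q_r + Q_w)
= (37.0×12.5 + 7.95×29.2)/(37.0 + 7.95) = 694.6/44.95 = 15.45 °C.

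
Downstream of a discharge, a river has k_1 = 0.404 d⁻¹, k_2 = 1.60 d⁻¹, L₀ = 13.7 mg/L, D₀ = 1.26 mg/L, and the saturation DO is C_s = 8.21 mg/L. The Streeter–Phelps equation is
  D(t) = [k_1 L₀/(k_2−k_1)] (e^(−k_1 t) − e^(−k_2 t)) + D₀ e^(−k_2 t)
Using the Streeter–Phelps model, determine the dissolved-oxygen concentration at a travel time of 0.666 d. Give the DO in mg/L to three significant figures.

DO ≈ 5.83 mg/L

k_1 L₀/(k_2−k_1) = 0.404×13.7/(1.60−0.404) = 5.535/1.196 = 4.628 mg/L.
e^(−k_1 t) = e^(−0.404×0.6660) = 0.7641; e^(−k_2 t) = e^(−1.60×0.6660) = 0.3445.
D = 4.628 × (0.7641 − 0.3445) + 1.26 × 0.3445 = 1.942 + 0.4341 = 2.376 mg/L.
DO = C_s − D = 8.21 − 2.376 = 5.834 mg/L.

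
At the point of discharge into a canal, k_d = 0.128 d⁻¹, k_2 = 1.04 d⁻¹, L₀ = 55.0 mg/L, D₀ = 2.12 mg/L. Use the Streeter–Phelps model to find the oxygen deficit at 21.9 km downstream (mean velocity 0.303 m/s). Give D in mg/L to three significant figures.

Travel time t = x/v = 21.9 km / (0.303 m/s) = 21900 m / 0.303 m/s = 72280 s = 0.8365 d.
k_d L₀/(k_2−k_d) = 0.128×55.0/(1.04−0.128) = 7.040/0.9120 = 7.719 mg/L.
e^(−k_d t) = e^(−0.128×0.8365) = 0.8985; e^(−k_2 t) = e^(−1.04×0.8365) = 0.4190.
D = 7.719 × (0.8985 − 0.4190) + 2.12 × 0.4190 = 3.701 + 0.8882 = 4.590 mg/L.

D ≈ 4.59 mg/L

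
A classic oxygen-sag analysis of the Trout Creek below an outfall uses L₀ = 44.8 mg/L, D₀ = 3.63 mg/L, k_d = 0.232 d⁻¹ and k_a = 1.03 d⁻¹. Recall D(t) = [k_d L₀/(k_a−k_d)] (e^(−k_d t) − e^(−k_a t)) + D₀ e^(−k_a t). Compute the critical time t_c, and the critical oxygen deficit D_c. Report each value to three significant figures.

t_c = [1/(k_a−k_d)] ln[(k_a/k_d)(1 − D₀(k_a−k_d)/(k_d L₀))]
= [1/(1.03−0.232)] ln[(1.03/0.232)(1 − 3.63×0.7980/(0.232×44.8))]
= (1/0.7980) ln[4.440 × 0.7213] = 1.253 × ln(3.202) = 1.253 × 1.164 = 1.458 d.
D_c = (k_d/k_a) L₀ e^(−k_d t_c) = (0.232/1.03) × 44.8 × e^(−0.232×1.458) = 0.2252 × 44.8 × 0.7129 = 7.194 mg/L.

t_c ≈ 1.46 d; D_c ≈ 7.19 mg/L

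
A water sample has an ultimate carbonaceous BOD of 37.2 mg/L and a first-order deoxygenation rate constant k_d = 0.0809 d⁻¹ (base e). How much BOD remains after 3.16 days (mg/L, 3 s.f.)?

L ≈ 28.8 mg/L

L_t = L₀ e^(−k_d t) = 37.2 × e^(−0.0809×3.16) = 37.2 × 0.7744 = 28.81 mg/L.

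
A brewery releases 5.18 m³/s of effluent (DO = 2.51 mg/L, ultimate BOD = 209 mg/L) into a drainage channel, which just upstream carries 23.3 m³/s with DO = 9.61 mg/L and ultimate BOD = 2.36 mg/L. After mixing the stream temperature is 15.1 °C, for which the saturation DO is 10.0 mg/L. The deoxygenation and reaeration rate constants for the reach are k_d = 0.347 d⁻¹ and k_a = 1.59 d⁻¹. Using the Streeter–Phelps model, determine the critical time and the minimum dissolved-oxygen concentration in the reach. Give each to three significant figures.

t_c ≈ 1.09 d; minimum DO ≈ 4.03 mg/L

Mixed DO = (23.3×9.61 + 5.18×2.51)/(23.3+5.18) = 236.9/28.48 = 8.319 mg/L.
Mixed L₀ = (23.3×2.36 + 5.18×209)/(28.48) = 1138/28.48 = 39.94 mg/L.
Initial deficit D₀ = C_s − DO₀ = 10.0 − 8.319 = 1.681 mg/L.
t_c = (1/1.243) ln[(1.59/0.347)(1 − 1.681×1.243/(0.347×39.94))] = 0.8045 × ln(3.891) = 1.093 d.
D_c = (0.347/1.59) × 39.94 × e^(−0.347×1.093) = 0.2182 × 39.94 × 0.6843 = 5.966 mg/L.
Minimum DO = 10.0 − 5.966 = 4.034 mg/L.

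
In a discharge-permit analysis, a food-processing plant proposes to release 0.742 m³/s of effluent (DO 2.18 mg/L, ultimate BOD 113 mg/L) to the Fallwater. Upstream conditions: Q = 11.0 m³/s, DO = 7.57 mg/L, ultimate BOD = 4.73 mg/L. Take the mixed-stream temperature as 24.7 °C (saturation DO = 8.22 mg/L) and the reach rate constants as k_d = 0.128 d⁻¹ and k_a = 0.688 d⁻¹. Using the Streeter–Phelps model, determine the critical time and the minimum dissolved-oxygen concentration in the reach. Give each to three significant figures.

Mixed DO = (11.0×7.57 + 0.742×2.18)/(11.0+0.742) = 84.89/11.74 = 7.229 mg/L.
Mixed L₀ = (11.0×4.73 + 0.742×113)/(11.74) = 135.9/11.74 = 11.57 mg/L.
Initial deficit D₀ = C_s − DO₀ = 8.22 − 7.229 = 0.9906 mg/L.
t_c = (1/0.5600) ln[(0.688/0.128)(1 − 0.9906×0.5600/(0.128×11.57))] = 1.786 × ln(3.362) = 2.165 d.
D_c = (0.128/0.688) × 11.57 × e^(−0.128×2.165) = 0.1860 × 11.57 × 0.7579 = 1.632 mg/L.
Minimum DO = 8.22 − 1.632 = 6.588 mg/L.

t_c ≈ 2.17 d; minimum DO ≈ 6.59 mg/L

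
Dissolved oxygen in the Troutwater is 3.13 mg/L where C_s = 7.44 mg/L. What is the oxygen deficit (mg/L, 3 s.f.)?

D = C_s − C = 7.44 − 3.13 = 4.31 mg/L.

D ≈ 4.31 mg/L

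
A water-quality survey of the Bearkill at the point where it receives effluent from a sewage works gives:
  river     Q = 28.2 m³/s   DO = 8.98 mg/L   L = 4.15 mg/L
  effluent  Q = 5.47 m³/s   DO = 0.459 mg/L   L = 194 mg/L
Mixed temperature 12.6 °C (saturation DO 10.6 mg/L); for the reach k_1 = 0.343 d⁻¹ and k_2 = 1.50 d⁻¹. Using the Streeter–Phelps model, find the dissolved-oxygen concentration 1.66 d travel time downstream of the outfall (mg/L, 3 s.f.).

DO ≈ 5.34 mg/L

Mixed DO = (28.2×8.98 + 5.47×0.459)/(28.2+5.47) = 255.7/33.67 = 7.596 mg/L.
Mixed L₀ = (28.2×4.15 + 5.47×194)/(33.67) = 1178/33.67 = 34.99 mg/L.
Initial deficit D₀ = C_s − DO₀ = 10.6 − 7.596 = 3.004 mg/L.
D(1.66) = [0.343×34.99/(1.50−0.343)](e^(−0.343×1.66) − e^(−1.50×1.66)) + 3.004 e^(−1.50×1.66)
= 10.37 × (0.5659 − 0.08291) + 3.004 × 0.08291 = 5.259 mg/L.
DO = 10.6 − 5.259 = 5.341 mg/L.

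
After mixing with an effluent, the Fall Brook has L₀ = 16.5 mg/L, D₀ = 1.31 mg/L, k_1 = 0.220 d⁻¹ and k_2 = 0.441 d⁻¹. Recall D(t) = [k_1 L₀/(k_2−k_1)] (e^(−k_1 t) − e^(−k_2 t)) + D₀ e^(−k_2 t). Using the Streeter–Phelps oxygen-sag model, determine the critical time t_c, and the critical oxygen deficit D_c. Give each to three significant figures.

At the critical point dD/dt = 0, so k_1 L₀ e^(−k_1 t) = k_2 D. Substituting D(t) from the Streeter–Phelps equation and solving for t gives
t_c = ln[(k_2/k_1)(1 − D₀(k_2−k_1)/(k_1 L₀))] / (k_2−k_1).
Here k_2−k_1 = 0.2210 d⁻¹ and 1 − D₀(k_2−k_1)/(k_1 L₀) = 1 − 1.31×0.2210/(0.220×16.5) = 0.9202, so
t_c = ln(2.005 × 0.9202) / 0.2210 = 0.6123 / 0.2210 = 2.771 d.
D_c = (k_1/k_2) L₀ e^(−k_1 t_c) = (0.220/0.441) × 16.5 × e^(−0.220×2.771) = 0.4989 × 16.5 × 0.5436 = 4.475 mg/L.

t_c ≈ 2.77 d; D_c ≈ 4.47 mg/L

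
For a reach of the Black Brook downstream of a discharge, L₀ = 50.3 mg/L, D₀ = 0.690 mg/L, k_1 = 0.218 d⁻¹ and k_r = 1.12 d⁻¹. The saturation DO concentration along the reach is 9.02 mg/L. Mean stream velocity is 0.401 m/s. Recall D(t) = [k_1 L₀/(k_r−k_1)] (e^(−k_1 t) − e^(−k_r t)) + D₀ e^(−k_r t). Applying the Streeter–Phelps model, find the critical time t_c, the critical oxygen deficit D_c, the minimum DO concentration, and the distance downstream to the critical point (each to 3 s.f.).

t_c ≈ 1.75 d; D_c ≈ 6.69 mg/L; min DO ≈ 2.33 mg/L; x_c ≈ 60.6 km

With k_r/k_1 = 5.138 and 1 − D₀(k_r−k_1)/(k_1 L₀) = 0.9432,
t_c = ln(5.138 × 0.9432) / (1.12 − 0.218) = ln(4.846) / 0.9020 = 1.578/0.9020 = 1.750 d.
D_c = (k_1/k_r) L₀ e^(−k_1 t_c) = (0.218/1.12) × 50.3 × e^(−0.218×1.750) = 0.1946 × 50.3 × 0.6829 = 6.686 mg/L.
Minimum DO = C_s − D_c = 9.02 − 6.686 = 2.334 mg/L.
x_c = v t_c = 0.401 m/s × 1.750 d × 86400 s/d = 60620 m ≈ 60.6 km.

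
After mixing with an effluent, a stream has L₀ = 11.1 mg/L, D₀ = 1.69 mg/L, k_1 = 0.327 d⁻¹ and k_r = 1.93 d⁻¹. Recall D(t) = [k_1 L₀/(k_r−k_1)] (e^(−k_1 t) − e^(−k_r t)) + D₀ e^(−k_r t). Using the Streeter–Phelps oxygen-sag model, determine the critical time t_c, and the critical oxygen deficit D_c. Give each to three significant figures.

t_c ≈ 0.252 d; D_c ≈ 1.73 mg/L

t_c = [1/(k_r−k_1)] ln[(k_r/k_1)(1 − D₀(k_r−k_1)/(k_1 L₀))]
= [1/(1.93−0.327)] ln[(1.93/0.327)(1 − 1.69×1.603/(0.327×11.1))]
= (1/1.603) ln[5.902 × 0.2536] = 0.6238 × ln(1.497) = 0.6238 × 0.4035 = 0.2517 d.
L(t_c) = L₀ e^(−k_1 t_c) = 11.1 × 0.9210 = 10.22 mg/L, and at the critical point k_r D_c = k_1 L, so D_c = (0.327/1.93) × 10.22 = 1.732 mg/L.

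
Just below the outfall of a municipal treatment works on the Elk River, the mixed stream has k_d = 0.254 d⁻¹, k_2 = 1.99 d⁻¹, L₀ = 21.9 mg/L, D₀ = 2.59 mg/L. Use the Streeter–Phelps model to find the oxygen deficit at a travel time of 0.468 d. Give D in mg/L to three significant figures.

k_d L₀/(k_2−k_d) = 0.254×21.9/(1.99−0.254) = 5.563/1.736 = 3.204 mg/L.
e^(−k_d t) = e^(−0.254×0.4680) = 0.8879; e^(−k_2 t) = e^(−1.99×0.4680) = 0.3940.
D = 3.204 × (0.8879 − 0.3940) + 2.59 × 0.3940 = 1.583 + 1.021 = 2.603 mg/L.

D ≈ 2.60 mg/L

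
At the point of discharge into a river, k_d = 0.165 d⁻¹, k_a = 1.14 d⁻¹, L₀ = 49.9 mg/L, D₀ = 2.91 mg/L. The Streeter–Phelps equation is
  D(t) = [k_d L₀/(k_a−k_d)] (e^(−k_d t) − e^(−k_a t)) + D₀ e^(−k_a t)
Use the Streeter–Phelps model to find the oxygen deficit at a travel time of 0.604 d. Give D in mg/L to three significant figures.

k_d L₀/(k_a−k_d) = 0.165×49.9/(1.14−0.165) = 8.233/0.9750 = 8.445 mg/L.
e^(−k_d t) = e^(−0.165×0.6040) = 0.9051; e^(−k_a t) = e^(−1.14×0.6040) = 0.5023.
D = 8.445 × (0.9051 − 0.5023) + 2.91 × 0.5023 = 3.402 + 1.462 = 4.864 mg/L.

D ≈ 4.86 mg/L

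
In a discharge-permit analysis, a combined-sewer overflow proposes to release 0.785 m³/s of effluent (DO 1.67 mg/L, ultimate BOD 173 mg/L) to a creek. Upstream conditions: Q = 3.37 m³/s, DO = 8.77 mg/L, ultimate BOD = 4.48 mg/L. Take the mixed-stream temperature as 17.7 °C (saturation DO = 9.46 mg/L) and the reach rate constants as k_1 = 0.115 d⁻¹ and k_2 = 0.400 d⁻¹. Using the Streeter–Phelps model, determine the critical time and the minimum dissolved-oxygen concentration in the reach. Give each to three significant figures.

Mixed DO = (3.37×8.77 + 0.785×1.67)/(3.37+0.785) = 30.87/4.155 = 7.429 mg/L.
Mixed L₀ = (3.37×4.48 + 0.785×173)/(4.155) = 150.9/4.155 = 36.32 mg/L.
Initial deficit D₀ = C_s − DO₀ = 9.46 − 7.429 = 2.031 mg/L.
t_c = (1/0.2850) ln[(0.400/0.115)(1 − 2.031×0.2850/(0.115×36.32))] = 3.509 × ln(2.996) = 3.850 d.
D_c = (0.115/0.400) × 36.32 × e^(−0.115×3.850) = 0.2875 × 36.32 × 0.6423 = 6.706 mg/L.
Minimum DO = 9.46 − 6.706 = 2.754 mg/L.

t_c ≈ 3.85 d; minimum DO ≈ 2.75 mg/L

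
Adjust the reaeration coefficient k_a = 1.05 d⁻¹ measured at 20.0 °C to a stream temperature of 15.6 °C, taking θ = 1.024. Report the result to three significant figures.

k_a ≈ 0.946 d⁻¹

k_a(T₂) = k_a(T₁) · θ^(T₂−T₁) = 1.05 × 1.024^(15.6−20.0)
= 1.05 × 1.024^-4.40 = 1.05 × 0.9009 = 0.9460 d⁻¹.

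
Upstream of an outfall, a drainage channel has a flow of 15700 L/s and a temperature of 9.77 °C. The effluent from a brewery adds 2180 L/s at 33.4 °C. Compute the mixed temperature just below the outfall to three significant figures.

12.7 °C

Flow-weighted mixing: C = (Q_r C_r + Q_w C_w)/(Q_r + Q_w)
= (15700×9.77 + 2180×33.4)/(15700 + 2180) = 226200/17880 = 12.65 °C.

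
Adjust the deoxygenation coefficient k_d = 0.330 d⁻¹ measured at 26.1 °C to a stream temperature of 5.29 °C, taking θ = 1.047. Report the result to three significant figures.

k_d(T₂) = k_d(T₁) · θ^(T₂−T₁) = 0.330 × 1.047^(5.29−26.1)
= 0.330 × 1.047^-20.8 = 0.330 × 0.3845 = 0.1269 d⁻¹.

k_d ≈ 0.127 d⁻¹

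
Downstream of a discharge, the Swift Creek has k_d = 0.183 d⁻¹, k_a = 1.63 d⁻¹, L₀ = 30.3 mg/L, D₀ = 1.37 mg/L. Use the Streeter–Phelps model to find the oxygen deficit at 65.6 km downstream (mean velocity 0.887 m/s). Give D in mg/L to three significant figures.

D ≈ 2.67 mg/L

Travel time t = x/v = 65.6 km / (0.887 m/s) = 65600 m / 0.887 m/s = 73960 s = 0.8560 d.
k_d L₀/(k_a−k_d) = 0.183×30.3/(1.63−0.183) = 5.545/1.447 = 3.832 mg/L.
e^(−k_d t) = e^(−0.183×0.8560) = 0.8550; e^(−k_a t) = e^(−1.63×0.8560) = 0.2478.
D = 3.832 × (0.8550 − 0.2478) + 1.37 × 0.2478 = 2.327 + 0.3394 = 2.666 mg/L.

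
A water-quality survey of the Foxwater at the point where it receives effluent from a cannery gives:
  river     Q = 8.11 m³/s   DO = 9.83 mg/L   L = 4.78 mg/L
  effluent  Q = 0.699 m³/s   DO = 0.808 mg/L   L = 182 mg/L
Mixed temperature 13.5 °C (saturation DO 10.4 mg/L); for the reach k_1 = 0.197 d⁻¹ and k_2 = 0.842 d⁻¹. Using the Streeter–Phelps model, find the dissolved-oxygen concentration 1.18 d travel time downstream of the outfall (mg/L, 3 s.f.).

DO ≈ 7.49 mg/L

Mixed DO = (8.11×9.83 + 0.699×0.808)/(8.11+0.699) = 80.29/8.809 = 9.114 mg/L.
Mixed L₀ = (8.11×4.78 + 0.699×182)/(8.809) = 166.0/8.809 = 18.84 mg/L.
Initial deficit D₀ = C_s − DO₀ = 10.4 − 9.114 = 1.286 mg/L.
D(1.18) = [0.197×18.84/(0.842−0.197)](e^(−0.197×1.18) − e^(−0.842×1.18)) + 1.286 e^(−0.842×1.18)
= 5.755 × (0.7926 − 0.3703) + 1.286 × 0.3703 = 2.907 mg/L.
DO = 10.4 − 2.907 = 7.493 mg/L.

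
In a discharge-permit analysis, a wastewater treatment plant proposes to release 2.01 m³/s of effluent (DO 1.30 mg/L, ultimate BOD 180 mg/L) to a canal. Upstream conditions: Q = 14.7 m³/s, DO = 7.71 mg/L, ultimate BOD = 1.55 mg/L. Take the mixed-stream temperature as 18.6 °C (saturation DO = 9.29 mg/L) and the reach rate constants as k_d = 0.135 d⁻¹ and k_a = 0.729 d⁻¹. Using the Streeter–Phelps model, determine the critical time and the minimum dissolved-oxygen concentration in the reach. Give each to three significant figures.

t_c ≈ 1.83 d; minimum DO ≈ 5.96 mg/L

Mixed DO = (14.7×7.71 + 2.01×1.30)/(14.7+2.01) = 115.9/16.71 = 6.939 mg/L.
Mixed L₀ = (14.7×1.55 + 2.01×180)/(16.71) = 384.6/16.71 = 23.02 mg/L.
Initial deficit D₀ = C_s − DO₀ = 9.29 − 6.939 = 2.351 mg/L.
t_c = (1/0.5940) ln[(0.729/0.135)(1 − 2.351×0.5940/(0.135×23.02))] = 1.684 × ln(2.973) = 1.834 d.
D_c = (0.135/0.729) × 23.02 × e^(−0.135×1.834) = 0.1852 × 23.02 × 0.7807 = 3.327 mg/L.
Minimum DO = 9.29 − 3.327 = 5.963 mg/L.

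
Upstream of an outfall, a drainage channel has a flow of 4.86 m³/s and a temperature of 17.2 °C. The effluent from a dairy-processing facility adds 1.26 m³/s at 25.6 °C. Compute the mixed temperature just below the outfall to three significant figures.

Flow-weighted mixing: C = (Q_r C_r + Q_w C_w)/(Q_r + Q_w)
= (4.86×17.2 + 1.26×25.6)/(4.86 + 1.26) = 115.8/6.120 = 18.93 °C.

18.9 °C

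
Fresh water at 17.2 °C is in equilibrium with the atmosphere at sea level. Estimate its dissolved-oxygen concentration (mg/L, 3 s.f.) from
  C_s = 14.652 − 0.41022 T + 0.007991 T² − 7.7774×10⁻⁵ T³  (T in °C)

C_s ≈ 9.56 mg/L

C_s = 14.652 − 0.41022×17.2 + 0.007991×17.2² − 7.7774×10⁻⁵×17.2³ = 9.565 mg/L.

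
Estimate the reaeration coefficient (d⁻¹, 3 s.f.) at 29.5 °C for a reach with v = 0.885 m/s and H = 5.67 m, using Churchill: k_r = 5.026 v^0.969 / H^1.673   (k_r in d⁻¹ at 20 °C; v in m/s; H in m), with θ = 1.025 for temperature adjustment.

k_r(20) = 5.026 × 0.885^0.969 / 5.67^1.673 = 5.026 × 0.8884 / 18.23 = 0.2449 d⁻¹.
k_r(29.5) = 0.2449 × 1.025^(29.5−20) = 0.2449 × 1.264 = 0.3097 d⁻¹.

k_r ≈ 0.310 d⁻¹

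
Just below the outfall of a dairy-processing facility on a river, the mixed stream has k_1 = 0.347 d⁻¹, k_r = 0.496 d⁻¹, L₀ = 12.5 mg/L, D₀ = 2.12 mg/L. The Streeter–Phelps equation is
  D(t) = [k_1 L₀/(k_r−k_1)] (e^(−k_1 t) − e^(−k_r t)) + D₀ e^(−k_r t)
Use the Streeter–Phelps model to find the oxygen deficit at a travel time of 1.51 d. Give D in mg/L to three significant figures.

D ≈ 4.48 mg/L

k_1 L₀/(k_r−k_1) = 0.347×12.5/(0.496−0.347) = 4.337/0.1490 = 29.11 mg/L.
e^(−k_1 t) = e^(−0.347×1.510) = 0.5922; e^(−k_r t) = e^(−0.496×1.510) = 0.4729.
D = 29.11 × (0.5922 − 0.4729) + 2.12 × 0.4729 = 3.473 + 1.002 = 4.476 mg/L.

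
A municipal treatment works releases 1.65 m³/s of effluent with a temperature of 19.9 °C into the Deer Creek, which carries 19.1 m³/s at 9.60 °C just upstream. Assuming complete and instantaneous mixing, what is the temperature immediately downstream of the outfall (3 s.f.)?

10.4 °C

Flow-weighted mixing: C = (Q_r C_r + Q_w C_w)/(Q_r + Q_w)
= (19.1×9.60 + 1.65×19.9)/(19.1 + 1.65) = 216.2/20.75 = 10.42 °C.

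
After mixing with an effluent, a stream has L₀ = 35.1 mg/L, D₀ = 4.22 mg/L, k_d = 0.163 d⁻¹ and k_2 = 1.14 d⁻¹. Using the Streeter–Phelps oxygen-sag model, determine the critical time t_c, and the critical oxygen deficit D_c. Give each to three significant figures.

At the critical point dD/dt = 0, so k_d L₀ e^(−k_d t) = k_2 D. Substituting D(t) from the Streeter–Phelps equation and solving for t gives
t_c = ln[(k_2/k_d)(1 − D₀(k_2−k_d)/(k_d L₀))] / (k_2−k_d).
Here k_2−k_d = 0.9770 d⁻¹ and 1 − D₀(k_2−k_d)/(k_d L₀) = 1 − 4.22×0.9770/(0.163×35.1) = 0.2794, so
t_c = ln(6.994 × 0.2794) / 0.9770 = 0.6698 / 0.9770 = 0.6856 d.
D_c = (k_d/k_2) L₀ e^(−k_d t_c) = (0.163/1.14) × 35.1 × e^(−0.163×0.6856) = 0.1430 × 35.1 × 0.8943 = 4.488 mg/L.

t_c ≈ 0.686 d; D_c ≈ 4.49 mg/L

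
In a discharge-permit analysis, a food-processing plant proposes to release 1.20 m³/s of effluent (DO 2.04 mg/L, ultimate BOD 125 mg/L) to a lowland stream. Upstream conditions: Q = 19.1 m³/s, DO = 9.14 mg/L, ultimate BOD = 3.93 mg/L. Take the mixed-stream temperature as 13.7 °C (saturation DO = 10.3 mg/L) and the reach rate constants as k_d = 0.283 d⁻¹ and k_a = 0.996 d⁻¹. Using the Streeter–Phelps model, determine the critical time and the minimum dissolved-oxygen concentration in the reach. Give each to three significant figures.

Mixed DO = (19.1×9.14 + 1.20×2.04)/(19.1+1.20) = 177.0/20.30 = 8.720 mg/L.
Mixed L₀ = (19.1×3.93 + 1.20×125)/(20.30) = 225.1/20.30 = 11.09 mg/L.
Initial deficit D₀ = C_s − DO₀ = 10.3 − 8.720 = 1.580 mg/L.
t_c = (1/0.7130) ln[(0.996/0.283)(1 − 1.580×0.7130/(0.283×11.09))] = 1.403 × ln(2.256) = 1.141 d.
D_c = (0.283/0.996) × 11.09 × e^(−0.283×1.141) = 0.2841 × 11.09 × 0.7240 = 2.281 mg/L.
Minimum DO = 10.3 − 2.281 = 8.019 mg/L.

t_c ≈ 1.14 d; minimum DO ≈ 8.02 mg/L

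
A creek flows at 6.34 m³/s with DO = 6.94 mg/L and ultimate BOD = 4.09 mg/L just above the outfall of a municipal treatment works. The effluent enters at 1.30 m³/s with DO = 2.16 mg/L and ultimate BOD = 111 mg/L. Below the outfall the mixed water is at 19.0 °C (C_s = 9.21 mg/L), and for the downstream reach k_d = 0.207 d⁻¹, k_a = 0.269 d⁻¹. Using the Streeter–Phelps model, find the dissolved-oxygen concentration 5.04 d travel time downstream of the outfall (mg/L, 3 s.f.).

DO ≈ 1.38 mg/L

Mixed DO = (6.34×6.94 + 1.30×2.16)/(6.34+1.30) = 46.81/7.640 = 6.127 mg/L.
Mixed L₀ = (6.34×4.09 + 1.30×111)/(7.640) = 170.2/7.640 = 22.28 mg/L.
Initial deficit D₀ = C_s − DO₀ = 9.21 − 6.127 = 3.083 mg/L.
D(5.04) = [0.207×22.28/(0.269−0.207)](e^(−0.207×5.04) − e^(−0.269×5.04)) + 3.083 e^(−0.269×5.04)
= 74.39 × (0.3523 − 0.2578) + 3.083 × 0.2578 = 7.828 mg/L.
DO = 9.21 − 7.828 = 1.382 mg/L.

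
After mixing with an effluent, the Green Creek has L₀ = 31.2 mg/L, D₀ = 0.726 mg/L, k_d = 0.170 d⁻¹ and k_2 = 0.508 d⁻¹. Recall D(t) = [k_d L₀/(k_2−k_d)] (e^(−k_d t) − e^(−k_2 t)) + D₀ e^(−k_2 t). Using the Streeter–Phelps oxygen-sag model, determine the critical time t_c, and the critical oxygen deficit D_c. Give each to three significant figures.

t_c ≈ 3.10 d; D_c ≈ 6.17 mg/L

t_c = [1/(k_2−k_d)] ln[(k_2/k_d)(1 − D₀(k_2−k_d)/(k_d L₀))]
= [1/(0.508−0.170)] ln[(0.508/0.170)(1 − 0.726×0.3380/(0.170×31.2))]
= (1/0.3380) ln[2.988 × 0.9537] = 2.959 × ln(2.850) = 2.959 × 1.047 = 3.099 d.
L(t_c) = L₀ e^(−k_d t_c) = 31.2 × 0.5905 = 18.42 mg/L, and at the critical point k_2 D_c = k_d L, so D_c = (0.170/0.508) × 18.42 = 6.166 mg/L.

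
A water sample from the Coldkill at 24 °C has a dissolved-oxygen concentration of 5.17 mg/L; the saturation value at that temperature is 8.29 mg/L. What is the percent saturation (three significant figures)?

% saturation = C/C_s × 100 = 5.17/8.29 × 100 = 62.4 %.

62.4 % saturation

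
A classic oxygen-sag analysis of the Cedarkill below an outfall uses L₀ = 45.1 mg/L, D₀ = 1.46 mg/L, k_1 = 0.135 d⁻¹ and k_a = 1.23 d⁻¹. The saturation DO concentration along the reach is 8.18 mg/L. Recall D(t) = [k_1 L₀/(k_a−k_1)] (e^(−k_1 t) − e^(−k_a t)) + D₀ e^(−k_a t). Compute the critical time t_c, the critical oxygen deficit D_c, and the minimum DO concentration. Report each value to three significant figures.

t_c ≈ 1.74 d; D_c ≈ 3.91 mg/L; min DO ≈ 4.27 mg/L

At the critical point dD/dt = 0, so k_1 L₀ e^(−k_1 t) = k_a D. Substituting D(t) from the Streeter–Phelps equation and solving for t gives
t_c = ln[(k_a/k_1)(1 − D₀(k_a−k_1)/(k_1 L₀))] / (k_a−k_1).
Here k_a−k_1 = 1.095 d⁻¹ and 1 − D₀(k_a−k_1)/(k_1 L₀) = 1 − 1.46×1.095/(0.135×45.1) = 0.7374, so
t_c = ln(9.111 × 0.7374) / 1.095 = 1.905 / 1.095 = 1.740 d.
L(t_c) = L₀ e^(−k_1 t_c) = 45.1 × 0.7907 = 35.66 mg/L, and at the critical point k_a D_c = k_1 L, so D_c = (0.135/1.23) × 35.66 = 3.914 mg/L.
Minimum DO = C_s − D_c = 8.18 − 3.914 = 4.266 mg/L.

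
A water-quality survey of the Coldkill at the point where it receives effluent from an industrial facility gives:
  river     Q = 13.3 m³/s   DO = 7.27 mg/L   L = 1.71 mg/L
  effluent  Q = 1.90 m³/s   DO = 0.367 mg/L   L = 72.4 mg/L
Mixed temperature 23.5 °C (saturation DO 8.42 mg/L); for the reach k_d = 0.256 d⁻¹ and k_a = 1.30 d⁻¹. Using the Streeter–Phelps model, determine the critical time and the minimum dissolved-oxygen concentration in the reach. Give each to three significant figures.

t_c ≈ 0.113 d; minimum DO ≈ 6.40 mg/L

Mixed DO = (13.3×7.27 + 1.90×0.367)/(13.3+1.90) = 97.39/15.20 = 6.407 mg/L.
Mixed L₀ = (13.3×1.71 + 1.90×72.4)/(15.20) = 160.3/15.20 = 10.55 mg/L.
Initial deficit D₀ = C_s − DO₀ = 8.42 − 6.407 = 2.013 mg/L.
t_c = (1/1.044) ln[(1.30/0.256)(1 − 2.013×1.044/(0.256×10.55))] = 0.9579 × ln(1.126) = 0.1133 d.
D_c = (0.256/1.30) × 10.55 × e^(−0.256×0.1133) = 0.1969 × 10.55 × 0.9714 = 2.017 mg/L.
Minimum DO = 8.42 − 2.017 = 6.403 mg/L.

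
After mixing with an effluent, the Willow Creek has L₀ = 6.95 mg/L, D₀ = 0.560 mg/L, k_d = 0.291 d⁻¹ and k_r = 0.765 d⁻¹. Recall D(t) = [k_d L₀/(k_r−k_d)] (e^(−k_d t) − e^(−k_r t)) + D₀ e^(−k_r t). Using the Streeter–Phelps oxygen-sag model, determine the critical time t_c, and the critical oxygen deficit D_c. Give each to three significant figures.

t_c ≈ 1.74 d; D_c ≈ 1.59 mg/L

At the critical point dD/dt = 0, so k_d L₀ e^(−k_d t) = k_r D. Substituting D(t) from the Streeter–Phelps equation and solving for t gives
t_c = ln[(k_r/k_d)(1 − D₀(k_r−k_d)/(k_d L₀))] / (k_r−k_d).
Here k_r−k_d = 0.4740 d⁻¹ and 1 − D₀(k_r−k_d)/(k_d L₀) = 1 − 0.560×0.4740/(0.291×6.95) = 0.8688, so
t_c = ln(2.629 × 0.8688) / 0.4740 = 0.8259 / 0.4740 = 1.742 d.
D_c = (k_d/k_r) L₀ e^(−k_d t_c) = (0.291/0.765) × 6.95 × e^(−0.291×1.742) = 0.3804 × 6.95 × 0.6023 = 1.592 mg/L.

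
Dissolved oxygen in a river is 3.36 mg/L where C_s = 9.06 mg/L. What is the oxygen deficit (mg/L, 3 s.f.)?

D ≈ 5.70 mg/L

D = C_s − C = 9.06 − 3.36 = 5.70 mg/L.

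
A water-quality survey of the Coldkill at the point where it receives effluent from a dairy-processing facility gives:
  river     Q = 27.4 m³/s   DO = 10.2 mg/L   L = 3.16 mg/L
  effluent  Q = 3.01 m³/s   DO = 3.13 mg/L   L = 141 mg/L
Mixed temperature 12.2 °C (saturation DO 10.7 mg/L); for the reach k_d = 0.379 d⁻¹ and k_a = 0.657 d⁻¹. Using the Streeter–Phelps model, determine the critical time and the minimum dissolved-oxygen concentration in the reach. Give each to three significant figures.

t_c ≈ 1.79 d; minimum DO ≈ 5.77 mg/L

Mixed DO = (27.4×10.2 + 3.01×3.13)/(27.4+3.01) = 288.9/30.41 = 9.500 mg/L.
Mixed L₀ = (27.4×3.16 + 3.01×141)/(30.41) = 511.0/30.41 = 16.80 mg/L.
Initial deficit D₀ = C_s − DO₀ = 10.7 − 9.500 = 1.200 mg/L.
t_c = (1/0.2780) ln[(0.657/0.379)(1 − 1.200×0.2780/(0.379×16.80))] = 3.597 × ln(1.643) = 1.785 d.
D_c = (0.379/0.657) × 16.80 × e^(−0.379×1.785) = 0.5769 × 16.80 × 0.5083 = 4.927 mg/L.
Minimum DO = 10.7 − 4.927 = 5.773 mg/L.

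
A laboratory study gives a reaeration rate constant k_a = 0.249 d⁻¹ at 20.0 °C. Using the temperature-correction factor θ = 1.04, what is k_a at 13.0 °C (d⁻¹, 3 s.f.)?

k_a ≈ 0.189 d⁻¹

k_a(T₂) = k_a(T₁) · θ^(T₂−T₁) = 0.249 × 1.04^(13.0−20.0)
= 0.249 × 1.04^-7.00 = 0.249 × 0.7599 = 0.1892 d⁻¹.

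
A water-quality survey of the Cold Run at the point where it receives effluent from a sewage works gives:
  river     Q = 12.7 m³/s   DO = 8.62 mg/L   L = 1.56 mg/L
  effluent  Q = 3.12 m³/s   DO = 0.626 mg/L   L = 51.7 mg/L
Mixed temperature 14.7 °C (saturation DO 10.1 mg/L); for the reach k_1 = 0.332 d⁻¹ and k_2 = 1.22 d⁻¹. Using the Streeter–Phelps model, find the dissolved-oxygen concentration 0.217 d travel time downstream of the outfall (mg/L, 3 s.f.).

DO ≈ 7.06 mg/L

Mixed DO = (12.7×8.62 + 3.12×0.626)/(12.7+3.12) = 111.4/15.82 = 7.043 mg/L.
Mixed L₀ = (12.7×1.56 + 3.12×51.7)/(15.82) = 181.1/15.82 = 11.45 mg/L.
Initial deficit D₀ = C_s − DO₀ = 10.1 − 7.043 = 3.057 mg/L.
D(0.217) = [0.332×11.45/(1.22−0.332)](e^(−0.332×0.217) − e^(−1.22×0.217)) + 3.057 e^(−1.22×0.217)
= 4.280 × (0.9305 − 0.7674) + 3.057 × 0.7674 = 3.044 mg/L.
DO = 10.1 − 3.044 = 7.056 mg/L.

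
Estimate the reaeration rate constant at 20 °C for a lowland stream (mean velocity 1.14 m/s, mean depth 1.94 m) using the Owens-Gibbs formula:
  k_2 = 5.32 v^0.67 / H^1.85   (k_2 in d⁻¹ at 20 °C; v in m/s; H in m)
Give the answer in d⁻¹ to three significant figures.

k_2 = 5.32 × 1.14^0.67 / 1.94^1.85 = 5.32 × 1.092 / 3.407 = 1.705 d⁻¹.

k_2 ≈ 1.70 d⁻¹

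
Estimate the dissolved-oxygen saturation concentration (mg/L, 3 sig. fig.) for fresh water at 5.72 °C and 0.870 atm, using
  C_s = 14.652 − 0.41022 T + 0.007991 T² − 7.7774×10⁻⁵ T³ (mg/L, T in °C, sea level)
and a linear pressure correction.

C_s ≈ 10.9 mg/L

At sea level: C_s = 14.652 − 0.41022×5.72 + 0.007991×5.72² − 7.7774×10⁻⁵×5.72³ = 12.55 mg/L.
Pressure correction: C_s' = 12.55 × 0.870 = 10.92 mg/L.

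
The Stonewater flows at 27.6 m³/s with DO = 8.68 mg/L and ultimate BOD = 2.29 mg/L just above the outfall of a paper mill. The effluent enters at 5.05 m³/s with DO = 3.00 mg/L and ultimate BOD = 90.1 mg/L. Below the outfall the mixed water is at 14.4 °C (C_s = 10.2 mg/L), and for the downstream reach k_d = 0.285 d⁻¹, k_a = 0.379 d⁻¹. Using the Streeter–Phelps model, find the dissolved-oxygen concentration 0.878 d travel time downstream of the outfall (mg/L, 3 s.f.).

Mixed DO = (27.6×8.68 + 5.05×3.00)/(27.6+5.05) = 254.7/32.65 = 7.801 mg/L.
Mixed L₀ = (27.6×2.29 + 5.05×90.1)/(32.65) = 518.2/32.65 = 15.87 mg/L.
Initial deficit D₀ = C_s − DO₀ = 10.2 − 7.801 = 2.399 mg/L.
D(0.878) = [0.285×15.87/(0.379−0.285)](e^(−0.285×0.878) − e^(−0.379×0.878)) + 2.399 e^(−0.379×0.878)
= 48.12 × (0.7786 − 0.7169) + 2.399 × 0.7169 = 4.688 mg/L.
DO = 10.2 − 4.688 = 5.512 mg/L.

DO ≈ 5.51 mg/L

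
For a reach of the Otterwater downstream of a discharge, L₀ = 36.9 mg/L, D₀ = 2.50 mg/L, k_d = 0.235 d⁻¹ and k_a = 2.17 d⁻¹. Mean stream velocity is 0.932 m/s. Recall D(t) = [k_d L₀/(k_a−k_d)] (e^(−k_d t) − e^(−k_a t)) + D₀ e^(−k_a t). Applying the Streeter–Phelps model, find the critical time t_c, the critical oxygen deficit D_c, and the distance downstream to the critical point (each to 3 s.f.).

t_c ≈ 0.727 d; D_c ≈ 3.37 mg/L; x_c ≈ 58.5 km

At the critical point dD/dt = 0, so k_d L₀ e^(−k_d t) = k_a D. Substituting D(t) from the Streeter–Phelps equation and solving for t gives
t_c = ln[(k_a/k_d)(1 − D₀(k_a−k_d)/(k_d L₀))] / (k_a−k_d).
Here k_a−k_d = 1.935 d⁻¹ and 1 − D₀(k_a−k_d)/(k_d L₀) = 1 − 2.50×1.935/(0.235×36.9) = 0.4421, so
t_c = ln(9.234 × 0.4421) / 1.935 = 1.407 / 1.935 = 0.7270 d.
D_c = (k_d/k_a) L₀ e^(−k_d t_c) = (0.235/2.17) × 36.9 × e^(−0.235×0.7270) = 0.1083 × 36.9 × 0.8430 = 3.368 mg/L.
x_c = v t_c = 0.932 m/s × 0.7270 d × 86400 s/d = 58540 m ≈ 58.5 km.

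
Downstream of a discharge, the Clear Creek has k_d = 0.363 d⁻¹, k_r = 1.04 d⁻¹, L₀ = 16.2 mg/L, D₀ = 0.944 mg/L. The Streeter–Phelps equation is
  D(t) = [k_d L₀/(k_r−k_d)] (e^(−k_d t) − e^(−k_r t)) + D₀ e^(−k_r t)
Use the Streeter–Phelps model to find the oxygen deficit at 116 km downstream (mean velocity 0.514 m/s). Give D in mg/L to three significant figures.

D ≈ 2.85 mg/L

Travel time t = x/v = 116 km / (0.514 m/s) = 116000 m / 0.514 m/s = 225700 s = 2.612 d.
k_d L₀/(k_r−k_d) = 0.363×16.2/(1.04−0.363) = 5.881/0.6770 = 8.686 mg/L.
e^(−k_d t) = e^(−0.363×2.612) = 0.3874; e^(−k_r t) = e^(−1.04×2.612) = 0.06610.
D = 8.686 × (0.3874 − 0.06610) + 0.944 × 0.06610 = 2.791 + 0.06240 = 2.854 mg/L.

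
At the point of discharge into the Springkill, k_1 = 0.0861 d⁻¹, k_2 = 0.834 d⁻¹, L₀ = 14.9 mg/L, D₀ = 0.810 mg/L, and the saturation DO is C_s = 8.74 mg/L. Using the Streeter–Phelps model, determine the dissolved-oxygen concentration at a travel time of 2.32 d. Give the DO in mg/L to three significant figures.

DO ≈ 7.47 mg/L

k_1 L₀/(k_2−k_1) = 0.0861×14.9/(0.834−0.0861) = 1.283/0.7479 = 1.715 mg/L.
e^(−k_1 t) = e^(−0.0861×2.320) = 0.8189; e^(−k_2 t) = e^(−0.834×2.320) = 0.1444.
D = 1.715 × (0.8189 − 0.1444) + 0.810 × 0.1444 = 1.157 + 0.1170 = 1.274 mg/L.
DO = C_s − D = 8.74 − 1.274 = 7.466 mg/L.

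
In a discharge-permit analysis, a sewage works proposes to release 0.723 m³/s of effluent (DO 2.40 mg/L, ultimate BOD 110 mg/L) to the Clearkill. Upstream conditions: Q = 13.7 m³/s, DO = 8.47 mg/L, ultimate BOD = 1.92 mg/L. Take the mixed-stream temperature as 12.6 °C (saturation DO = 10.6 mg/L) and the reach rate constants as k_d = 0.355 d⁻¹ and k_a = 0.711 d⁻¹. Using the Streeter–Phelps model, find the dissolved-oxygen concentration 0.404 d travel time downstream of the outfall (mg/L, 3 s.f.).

DO ≈ 7.92 mg/L

Mixed DO = (13.7×8.47 + 0.723×2.40)/(13.7+0.723) = 117.8/14.42 = 8.166 mg/L.
Mixed L₀ = (13.7×1.92 + 0.723×110)/(14.42) = 105.8/14.42 = 7.338 mg/L.
Initial deficit D₀ = C_s − DO₀ = 10.6 − 8.166 = 2.434 mg/L.
D(0.404) = [0.355×7.338/(0.711−0.355)](e^(−0.355×0.404) − e^(−0.711×0.404)) + 2.434 e^(−0.711×0.404)
= 7.317 × (0.8664 − 0.7503) + 2.434 × 0.7503 = 2.676 mg/L.
DO = 10.6 − 2.676 = 7.924 mg/L.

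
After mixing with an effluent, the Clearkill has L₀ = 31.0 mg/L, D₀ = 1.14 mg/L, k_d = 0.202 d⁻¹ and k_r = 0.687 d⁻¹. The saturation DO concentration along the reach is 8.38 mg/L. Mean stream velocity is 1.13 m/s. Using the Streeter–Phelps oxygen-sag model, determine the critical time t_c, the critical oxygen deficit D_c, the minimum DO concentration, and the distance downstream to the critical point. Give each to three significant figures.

t_c ≈ 2.33 d; D_c ≈ 5.69 mg/L; min DO ≈ 2.69 mg/L; x_c ≈ 228 km

With k_r/k_d = 3.401 and 1 − D₀(k_r−k_d)/(k_d L₀) = 0.9117,
t_c = ln(3.401 × 0.9117) / (0.687 − 0.202) = ln(3.101) / 0.4850 = 1.132/0.4850 = 2.333 d.
L(t_c) = L₀ e^(−k_d t_c) = 31.0 × 0.6242 = 19.35 mg/L, and at the critical point k_r D_c = k_d L, so D_c = (0.202/0.687) × 19.35 = 5.689 mg/L.
Minimum DO = C_s − D_c = 8.38 − 5.689 = 2.691 mg/L.
x_c = v t_c = 1.13 m/s × 2.333 d × 86400 s/d = 227800 m ≈ 228 km.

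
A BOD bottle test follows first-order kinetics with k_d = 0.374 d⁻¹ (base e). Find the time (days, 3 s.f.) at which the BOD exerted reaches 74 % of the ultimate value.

t ≈ 3.60 d

y/L₀ = 1 − e^(−k_d t) = 0.74 ⇒ e^(−k_d t) = 0.260
t = −ln(0.260) / 0.374 = 1.347 / 0.374 = 3.602 d.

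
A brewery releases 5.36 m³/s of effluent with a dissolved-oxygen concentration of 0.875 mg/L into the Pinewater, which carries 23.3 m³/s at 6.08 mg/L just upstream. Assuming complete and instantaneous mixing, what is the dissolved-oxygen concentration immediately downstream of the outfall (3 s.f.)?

Flow-weighted mixing: C = (Q_r C_r + Q_w C_w)/(Q_r + Q_w)
= (23.3×6.08 + 5.36×0.875)/(23.3 + 5.36) = 146.4/28.66 = 5.107 mg/L.

5.11 mg/L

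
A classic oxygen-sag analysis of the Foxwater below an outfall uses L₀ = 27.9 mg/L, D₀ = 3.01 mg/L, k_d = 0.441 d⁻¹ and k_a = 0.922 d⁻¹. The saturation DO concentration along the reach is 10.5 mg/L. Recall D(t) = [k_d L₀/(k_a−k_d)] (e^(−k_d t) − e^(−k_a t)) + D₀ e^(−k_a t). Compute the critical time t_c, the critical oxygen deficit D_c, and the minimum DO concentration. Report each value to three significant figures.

t_c ≈ 1.27 d; D_c ≈ 7.61 mg/L; min DO ≈ 2.89 mg/L

t_c = [1/(k_a−k_d)] ln[(k_a/k_d)(1 − D₀(k_a−k_d)/(k_d L₀))]
= [1/(0.922−0.441)] ln[(0.922/0.441)(1 − 3.01×0.4810/(0.441×27.9))]
= (1/0.4810) ln[2.091 × 0.8823] = 2.079 × ln(1.845) = 2.079 × 0.6123 = 1.273 d.
D_c = (k_d/k_a) L₀ e^(−k_d t_c) = (0.441/0.922) × 27.9 × e^(−0.441×1.273) = 0.4783 × 27.9 × 0.5704 = 7.612 mg/L.
Minimum DO = C_s − D_c = 10.5 − 7.612 = 2.888 mg/L.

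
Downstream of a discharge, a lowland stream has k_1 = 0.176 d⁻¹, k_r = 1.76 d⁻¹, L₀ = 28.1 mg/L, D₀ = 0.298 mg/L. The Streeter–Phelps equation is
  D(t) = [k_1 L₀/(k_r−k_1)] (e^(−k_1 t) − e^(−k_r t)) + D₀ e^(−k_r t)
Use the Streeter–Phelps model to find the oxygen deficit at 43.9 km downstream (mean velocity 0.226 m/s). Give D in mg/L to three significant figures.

D ≈ 2.05 mg/L

Travel time t = x/v = 43.9 km / (0.226 m/s) = 43900 m / 0.226 m/s = 194200 s = 2.248 d.
k_1 L₀/(k_r−k_1) = 0.176×28.1/(1.76−0.176) = 4.946/1.584 = 3.122 mg/L.
e^(−k_1 t) = e^(−0.176×2.248) = 0.6732; e^(−k_r t) = e^(−1.76×2.248) = 0.01912.
D = 3.122 × (0.6732 − 0.01912) + 0.298 × 0.01912 = 2.042 + 0.005698 = 2.048 mg/L.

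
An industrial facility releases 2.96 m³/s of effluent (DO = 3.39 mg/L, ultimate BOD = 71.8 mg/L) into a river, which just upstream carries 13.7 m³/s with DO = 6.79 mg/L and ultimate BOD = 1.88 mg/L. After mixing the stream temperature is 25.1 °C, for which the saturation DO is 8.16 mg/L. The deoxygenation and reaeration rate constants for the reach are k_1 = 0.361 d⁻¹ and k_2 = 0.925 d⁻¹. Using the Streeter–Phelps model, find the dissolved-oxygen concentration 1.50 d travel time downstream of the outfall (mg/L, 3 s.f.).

Mixed DO = (13.7×6.79 + 2.96×3.39)/(13.7+2.96) = 103.1/16.66 = 6.186 mg/L.
Mixed L₀ = (13.7×1.88 + 2.96×71.8)/(16.66) = 238.3/16.66 = 14.30 mg/L.
Initial deficit D₀ = C_s − DO₀ = 8.16 − 6.186 = 1.974 mg/L.
D(1.50) = [0.361×14.30/(0.925−0.361)](e^(−0.361×1.50) − e^(−0.925×1.50)) + 1.974 e^(−0.925×1.50)
= 9.155 × (0.5819 − 0.2497) + 1.974 × 0.2497 = 3.534 mg/L.
DO = 8.16 − 3.534 = 4.626 mg/L.

DO ≈ 4.63 mg/L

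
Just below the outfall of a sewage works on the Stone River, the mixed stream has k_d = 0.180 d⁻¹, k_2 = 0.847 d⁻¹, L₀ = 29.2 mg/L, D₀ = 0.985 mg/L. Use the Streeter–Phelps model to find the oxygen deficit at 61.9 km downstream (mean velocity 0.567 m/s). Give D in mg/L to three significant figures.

D ≈ 3.91 mg/L

Travel time t = x/v = 61.9 km / (0.567 m/s) = 61900 m / 0.567 m/s = 109200 s = 1.264 d.
k_d L₀/(k_2−k_d) = 0.180×29.2/(0.847−0.180) = 5.256/0.6670 = 7.880 mg/L.
e^(−k_d t) = e^(−0.180×1.264) = 0.7966; e^(−k_2 t) = e^(−0.847×1.264) = 0.3429.
D = 7.880 × (0.7966 − 0.3429) + 0.985 × 0.3429 = 3.575 + 0.3378 = 3.913 mg/L.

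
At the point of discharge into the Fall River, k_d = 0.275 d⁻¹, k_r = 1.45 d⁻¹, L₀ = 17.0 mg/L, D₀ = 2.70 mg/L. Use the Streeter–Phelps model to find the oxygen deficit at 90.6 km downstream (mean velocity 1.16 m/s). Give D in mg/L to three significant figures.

Travel time t = x/v = 90.6 km / (1.16 m/s) = 90600 m / 1.16 m/s = 78100 s = 0.9040 d.
k_d L₀/(k_r−k_d) = 0.275×17.0/(1.45−0.275) = 4.675/1.175 = 3.979 mg/L.
e^(−k_d t) = e^(−0.275×0.9040) = 0.7799; e^(−k_r t) = e^(−1.45×0.9040) = 0.2696.
D = 3.979 × (0.7799 − 0.2696) + 2.70 × 0.2696 = 2.030 + 0.7280 = 2.758 mg/L.

D ≈ 2.76 mg/L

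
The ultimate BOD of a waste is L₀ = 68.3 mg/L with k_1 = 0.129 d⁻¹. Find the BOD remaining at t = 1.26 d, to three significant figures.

L ≈ 58.1 mg/L

L_t = L₀ e^(−k_1 t) = 68.3 × e^(−0.129×1.26) = 68.3 × 0.8500 = 58.05 mg/L.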